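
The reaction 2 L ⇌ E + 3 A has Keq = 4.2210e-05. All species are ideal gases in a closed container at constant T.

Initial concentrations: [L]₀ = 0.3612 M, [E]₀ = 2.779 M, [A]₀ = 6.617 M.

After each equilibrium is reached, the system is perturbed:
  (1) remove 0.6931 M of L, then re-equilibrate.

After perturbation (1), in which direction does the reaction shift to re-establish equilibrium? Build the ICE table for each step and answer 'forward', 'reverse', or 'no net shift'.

Direction: reverse

Q₀ = 6171 vs Keq = 4.2210e-05 ⇒ Q>K, reverse
Step 1:
                  L         E         A
  I          0.3612     2.779     6.617
  C           4.335    -2.167    -6.502
  E           4.696    0.6117     0.115
  solve Keq expr → x = -2.167; check Q = 4.2210e-05
Then remove 0.6931 M of L.
Step 2:
                  L         E         A
  I           4.003    0.6117     0.115
  C        0.007516 -0.003758  -0.01127
  E            4.01    0.6079    0.1037
  solve Keq expr → x = -0.003758; check Q = 4.2210e-05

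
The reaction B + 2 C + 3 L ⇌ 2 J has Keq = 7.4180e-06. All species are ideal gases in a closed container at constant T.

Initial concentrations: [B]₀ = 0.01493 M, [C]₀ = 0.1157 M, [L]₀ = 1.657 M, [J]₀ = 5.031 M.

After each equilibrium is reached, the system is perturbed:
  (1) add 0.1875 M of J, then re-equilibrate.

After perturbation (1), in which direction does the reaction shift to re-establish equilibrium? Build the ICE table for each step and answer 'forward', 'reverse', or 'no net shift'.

Q₀ = 2.7836e+04 vs Keq = 7.4180e-06 ⇒ Q>K, reverse
Step 1:
                    B           C           L           J
  init        0.01493      0.1157       1.657       5.031
  Δ             2.277       4.555       6.832      -4.555
  eq            2.292        4.67       8.489      0.4763
  solve Keq expr → x = -2.277; check Q = 7.4180e-06
Then add 0.1875 M of J.
Step 2:
                    B           C           L           J
  init          2.292        4.67       8.489      0.6638
  Δ           0.07277      0.1455      0.2183     -0.1455
  eq            2.365       4.816       8.707      0.5183
  solve Keq expr → x = -0.07277; check Q = 7.4180e-06

Direction: reverse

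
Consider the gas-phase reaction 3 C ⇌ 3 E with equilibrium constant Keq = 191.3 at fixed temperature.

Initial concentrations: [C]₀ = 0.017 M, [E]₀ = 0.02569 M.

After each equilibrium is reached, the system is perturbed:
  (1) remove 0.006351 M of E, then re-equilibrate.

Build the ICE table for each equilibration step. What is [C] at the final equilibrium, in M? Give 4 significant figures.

Q₀ = 3.451 vs Keq = 191.3 ⇒ Q<K, forward
Step 1:
                  C         E
  I           0.017   0.02569
  C        -0.01069   0.01069
  E        0.006313   0.03638
  solve Keq expr → x = 0.003562; check Q = 191.3
Then remove 0.006351 M of E.
Step 2:
                  C         E
  I        0.006313   0.03003
  C       -9.3922e-04 9.3922e-04
  E        0.005374   0.03096
  solve Keq expr → x = 3.1307e-04; check Q = 191.3

[C]_eq = 0.005374 M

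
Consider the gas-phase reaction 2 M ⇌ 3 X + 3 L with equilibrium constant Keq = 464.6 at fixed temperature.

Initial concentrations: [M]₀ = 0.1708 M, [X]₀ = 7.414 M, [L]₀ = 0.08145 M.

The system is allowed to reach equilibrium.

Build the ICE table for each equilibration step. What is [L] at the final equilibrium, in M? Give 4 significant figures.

Q₀ = 7.548 vs Keq = 464.6 ⇒ Q<K, forward
Step 1:
                    M           X           L
  init         0.1708       7.414     0.08145
  Δ          -0.08203       0.123       0.123
  eq          0.08877       7.537      0.2045
  solve Keq expr → x = 0.04101; check Q = 464.6

[L]_eq = 0.2045 M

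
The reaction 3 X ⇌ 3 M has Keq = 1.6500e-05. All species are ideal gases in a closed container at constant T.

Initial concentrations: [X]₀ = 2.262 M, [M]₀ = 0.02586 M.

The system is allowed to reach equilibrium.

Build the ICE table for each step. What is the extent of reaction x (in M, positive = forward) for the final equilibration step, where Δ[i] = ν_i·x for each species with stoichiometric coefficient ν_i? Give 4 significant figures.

Q₀ = 1.4942e-06 vs Keq = 1.6500e-05 ⇒ Q<K, forward
Step 1:
                    X           M
  I             2.262     0.02586
  C          -0.03094     0.03094
  E             2.231      0.0568
  solve Keq expr → x = 0.01031; check Q = 1.6500e-05

x = 0.01031 M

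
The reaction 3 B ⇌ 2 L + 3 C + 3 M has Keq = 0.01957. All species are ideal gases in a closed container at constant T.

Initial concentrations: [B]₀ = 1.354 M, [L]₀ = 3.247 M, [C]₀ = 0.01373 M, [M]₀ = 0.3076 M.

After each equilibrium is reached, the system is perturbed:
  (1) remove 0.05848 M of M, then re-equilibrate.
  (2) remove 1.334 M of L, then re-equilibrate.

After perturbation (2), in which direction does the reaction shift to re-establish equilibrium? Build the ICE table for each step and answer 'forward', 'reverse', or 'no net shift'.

Direction: forward

Q₀ = 3.1995e-07 vs Keq = 0.01957 ⇒ Q<K, forward
Step 1:
                    B           L           C           M
  init          1.354       3.247     0.01373      0.3076
  Δ           -0.2332      0.1554      0.2332      0.2332
  eq            1.121       3.402      0.2469      0.5408
  solve Keq expr → x = 0.07772; check Q = 0.01957
Then remove 0.05848 M of M.
Step 2:
                    B           L           C           M
  init          1.121       3.402      0.2469      0.4823
  Δ          -0.01637     0.01092     0.01637     0.01637
  eq            1.104       3.413      0.2633      0.4987
  solve Keq expr → x = 0.005458; check Q = 0.01957
Then remove 1.334 M of L.
Step 3:
                    B           L           C           M
  init          1.104       2.079      0.2633      0.4987
  Δ          -0.05066     0.03377     0.05066     0.05066
  eq            1.054       2.113      0.3139      0.5493
  solve Keq expr → x = 0.01689; check Q = 0.01957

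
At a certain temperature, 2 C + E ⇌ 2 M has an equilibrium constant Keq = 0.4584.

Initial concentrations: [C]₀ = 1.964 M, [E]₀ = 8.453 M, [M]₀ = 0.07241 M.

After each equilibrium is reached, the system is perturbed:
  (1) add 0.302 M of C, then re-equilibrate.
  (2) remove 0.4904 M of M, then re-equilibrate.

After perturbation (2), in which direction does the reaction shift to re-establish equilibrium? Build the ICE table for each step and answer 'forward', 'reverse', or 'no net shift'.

Direction: forward

Q₀ = 1.6081e-04 vs Keq = 0.4584 ⇒ Q<K, forward
Step 1:
                  C         E         M
  Initial     1.964     8.453   0.07241
  Change      -1.26   -0.6301      1.26
  Equil      0.7037     7.823     1.333
  solve Keq expr → x = 0.6301; check Q = 0.4584
Then add 0.302 M of C.
Step 2:
                  C         E         M
  Initial     1.006     7.823     1.333
  Change    -0.1943  -0.09716    0.1943
  Equil      0.8114     7.726     1.527
  solve Keq expr → x = 0.09716; check Q = 0.4584
Then remove 0.4904 M of M.
Step 3:
                  C         E         M
  Initial    0.8114     7.726     1.037
  Change    -0.1679  -0.08394    0.1679
  Equil      0.6435     7.642     1.204
  solve Keq expr → x = 0.08394; check Q = 0.4584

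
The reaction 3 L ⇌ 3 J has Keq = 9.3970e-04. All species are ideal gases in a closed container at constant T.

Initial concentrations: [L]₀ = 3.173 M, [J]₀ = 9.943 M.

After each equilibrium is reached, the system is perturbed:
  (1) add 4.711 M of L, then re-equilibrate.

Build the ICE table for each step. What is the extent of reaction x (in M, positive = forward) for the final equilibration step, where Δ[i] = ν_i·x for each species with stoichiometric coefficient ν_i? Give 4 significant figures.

x = 0.1401 M

Q₀ = 30.77 vs Keq = 9.3970e-04 ⇒ Q>K, reverse
Step 1:
                  L         J
  Initial     3.173     9.943
  Change      8.773    -8.773
  Equil       11.95      1.17
  solve Keq expr → x = -2.924; check Q = 9.3970e-04
Then add 4.711 M of L.
Step 2:
                  L         J
  Initial     16.66      1.17
  Change    -0.4203    0.4203
  Equil       16.24      1.59
  solve Keq expr → x = 0.1401; check Q = 9.3970e-04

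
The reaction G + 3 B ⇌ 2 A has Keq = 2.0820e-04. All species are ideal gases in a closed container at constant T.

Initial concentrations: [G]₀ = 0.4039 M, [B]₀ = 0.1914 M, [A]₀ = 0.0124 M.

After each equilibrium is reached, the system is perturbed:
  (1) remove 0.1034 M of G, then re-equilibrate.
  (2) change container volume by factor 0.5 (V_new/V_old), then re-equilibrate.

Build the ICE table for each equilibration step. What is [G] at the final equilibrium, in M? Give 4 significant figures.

Q₀ = 0.05429 vs Keq = 2.0820e-04 ⇒ Q>K, reverse
Step 1:
                    G           B           A
  init         0.4039      0.1914      0.0124
  Δ           0.00576     0.01728    -0.01152
  eq           0.4097      0.2087  8.8038e-04
  solve Keq expr → x = -0.00576; check Q = 2.0820e-04
Then remove 0.1034 M of G.
Step 2:
                    G           B           A
  init         0.3063      0.2087  8.8038e-04
  Δ        5.9064e-05  1.7719e-04 -1.1813e-04
  eq           0.3063      0.2089  7.6225e-04
  solve Keq expr → x = -5.9064e-05; check Q = 2.0820e-04
Then change container volume by factor 0.5 (V_new/V_old).
Step 3:
                    G           B           A
  init         0.6126      0.4177    0.001525
  Δ       -7.4904e-04   -0.002247    0.001498
  eq           0.6119      0.4155    0.003023
  solve Keq expr → x = 7.4904e-04; check Q = 2.0820e-04

[G]_eq = 0.6119 M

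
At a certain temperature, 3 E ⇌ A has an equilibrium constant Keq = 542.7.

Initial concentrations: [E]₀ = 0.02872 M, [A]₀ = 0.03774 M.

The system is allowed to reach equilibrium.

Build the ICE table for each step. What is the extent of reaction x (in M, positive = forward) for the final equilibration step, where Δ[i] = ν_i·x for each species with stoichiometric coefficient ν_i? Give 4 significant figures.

x = -0.003674 M

Q₀ = 1593 vs Keq = 542.7 ⇒ Q>K, reverse
Step 1:
                  E         A
  init      0.02872   0.03774
  Δ         0.01102 -0.003674
  eq        0.03974   0.03407
  solve Keq expr → x = -0.003674; check Q = 542.7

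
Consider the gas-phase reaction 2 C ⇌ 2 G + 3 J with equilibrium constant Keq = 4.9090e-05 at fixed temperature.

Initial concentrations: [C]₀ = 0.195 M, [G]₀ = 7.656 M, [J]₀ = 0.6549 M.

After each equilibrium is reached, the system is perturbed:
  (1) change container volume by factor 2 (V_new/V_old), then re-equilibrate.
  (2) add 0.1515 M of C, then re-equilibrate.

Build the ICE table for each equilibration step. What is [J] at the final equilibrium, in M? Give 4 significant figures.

Q₀ = 433 vs Keq = 4.9090e-05 ⇒ Q>K, reverse
Step 1:
                  C         G         J
  Initial     0.195     7.656    0.6549
  Change     0.4318   -0.4318   -0.6477
  Equil      0.6268     7.224  0.007176
  solve Keq expr → x = -0.2159; check Q = 4.9090e-05
Then change container volume by factor 2 (V_new/V_old).
Step 2:
                  C         G         J
  Initial    0.3134     3.612  0.003588
  Change  -0.002366  0.002366  0.003549
  Equil       0.311     3.614  0.007137
  solve Keq expr → x = 0.001183; check Q = 4.9090e-05
Then add 0.1515 M of C.
Step 3:
                  C         G         J
  Initial    0.4625     3.614  0.007137
  Change  -0.001426  0.001426   0.00214
  Equil      0.4611     3.616  0.009277
  solve Keq expr → x = 7.1324e-04; check Q = 4.9090e-05

[J]_eq = 0.009277 M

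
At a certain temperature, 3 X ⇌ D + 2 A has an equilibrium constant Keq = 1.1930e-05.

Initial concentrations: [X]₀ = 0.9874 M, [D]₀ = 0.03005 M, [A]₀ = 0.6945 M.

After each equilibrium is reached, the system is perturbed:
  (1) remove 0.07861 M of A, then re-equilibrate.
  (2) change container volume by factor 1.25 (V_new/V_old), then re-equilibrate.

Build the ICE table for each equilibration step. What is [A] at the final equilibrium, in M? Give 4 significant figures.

[A]_eq = 0.4447 M

Q₀ = 0.01506 vs Keq = 1.1930e-05 ⇒ Q>K, reverse
Step 1:
                  X         D         A
  init       0.9874   0.03005    0.6945
  Δ         0.09004  -0.03001  -0.06003
  eq          1.077 3.7067e-05    0.6345
  solve Keq expr → x = -0.03001; check Q = 1.1930e-05
Then remove 0.07861 M of A.
Step 2:
                  X         D         A
  init        1.077 3.7067e-05    0.5559
  Δ       -3.3651e-05 1.1217e-05 2.2434e-05
  eq          1.077 4.8284e-05    0.5559
  solve Keq expr → x = 1.1217e-05; check Q = 1.1930e-05
Then change container volume by factor 1.25 (V_new/V_old).
Step 3:
                  X         D         A
  init       0.8619 3.8627e-05    0.4447
  Δ               0         0         0
  eq         0.8619 3.8627e-05    0.4447
  solve Keq expr → x = 0; check Q = 1.1930e-05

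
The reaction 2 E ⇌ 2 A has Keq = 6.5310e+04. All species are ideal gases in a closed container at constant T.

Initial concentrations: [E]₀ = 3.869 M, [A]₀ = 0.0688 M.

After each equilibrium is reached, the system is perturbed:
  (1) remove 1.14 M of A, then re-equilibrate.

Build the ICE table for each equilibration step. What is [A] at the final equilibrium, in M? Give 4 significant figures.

Q₀ = 3.1621e-04 vs Keq = 6.5310e+04 ⇒ Q<K, forward
Step 1:
                   E          A
  init         3.869     0.0688
  Δ           -3.854      3.854
  eq         0.01535      3.922
  solve Keq expr → x = 1.927; check Q = 6.5310e+04
Then remove 1.14 M of A.
Step 2:
                   E          A
  init       0.01535      2.782
  Δ        -0.004443   0.004443
  eq         0.01091      2.787
  solve Keq expr → x = 0.002222; check Q = 6.5310e+04

[A]_eq = 2.787 M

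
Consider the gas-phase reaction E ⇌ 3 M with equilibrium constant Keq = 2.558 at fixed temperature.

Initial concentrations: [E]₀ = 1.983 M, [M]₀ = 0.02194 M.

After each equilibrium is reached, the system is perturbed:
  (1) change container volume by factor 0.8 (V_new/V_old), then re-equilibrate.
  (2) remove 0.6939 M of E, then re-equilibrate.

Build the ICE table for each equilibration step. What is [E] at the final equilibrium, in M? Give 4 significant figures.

Q₀ = 5.3258e-06 vs Keq = 2.558 ⇒ Q<K, forward
Step 1:
                    E           M
  I             1.983     0.02194
  C           -0.5112       1.534
  E             1.472       1.556
  solve Keq expr → x = 0.5112; check Q = 2.558
Then change container volume by factor 0.8 (V_new/V_old).
Step 2:
                    E           M
  I              1.84       1.945
  C           0.08147     -0.2444
  E             1.921         1.7
  solve Keq expr → x = -0.08147; check Q = 2.558
Then remove 0.6939 M of E.
Step 3:
                    E           M
  I             1.227         1.7
  C           0.06958     -0.2087
  E             1.297       1.491
  solve Keq expr → x = -0.06958; check Q = 2.558

[E]_eq = 1.297 M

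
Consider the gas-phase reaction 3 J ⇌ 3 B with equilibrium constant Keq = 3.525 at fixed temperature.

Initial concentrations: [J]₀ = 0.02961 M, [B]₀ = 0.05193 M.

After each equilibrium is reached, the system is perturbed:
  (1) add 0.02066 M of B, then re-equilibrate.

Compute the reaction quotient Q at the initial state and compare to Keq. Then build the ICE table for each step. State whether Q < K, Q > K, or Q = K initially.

Q₀ = 5.394 vs Keq = 3.525 ⇒ Q>K, reverse
Step 1:
                   J          B
  I          0.02961    0.05193
  C         0.002723  -0.002723
  E          0.03233    0.04921
  solve Keq expr → x = -9.0758e-04; check Q = 3.525
Then add 0.02066 M of B.
Step 2:
                   J          B
  I          0.03233    0.06987
  C         0.008192  -0.008192
  E          0.04052    0.06168
  solve Keq expr → x = -0.002731; check Q = 3.525

Q₀ = 5.394; Q > K (proceeds reverse)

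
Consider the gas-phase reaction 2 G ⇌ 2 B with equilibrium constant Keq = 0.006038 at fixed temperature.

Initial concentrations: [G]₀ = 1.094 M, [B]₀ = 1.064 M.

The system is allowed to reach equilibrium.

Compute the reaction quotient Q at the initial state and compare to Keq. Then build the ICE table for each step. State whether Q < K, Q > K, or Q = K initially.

Q₀ = 0.9459 vs Keq = 0.006038 ⇒ Q>K, reverse
Step 1:
                   G          B
  I            1.094      1.064
  C           0.9084    -0.9084
  E            2.002     0.1556
  solve Keq expr → x = -0.4542; check Q = 0.006038

Q₀ = 0.9459; Q > K (proceeds reverse)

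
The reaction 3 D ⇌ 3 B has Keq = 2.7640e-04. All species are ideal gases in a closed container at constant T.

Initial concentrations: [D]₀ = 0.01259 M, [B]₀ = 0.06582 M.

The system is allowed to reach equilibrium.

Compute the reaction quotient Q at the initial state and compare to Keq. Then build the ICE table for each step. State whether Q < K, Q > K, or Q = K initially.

Q₀ = 142.9; Q > K (proceeds reverse)

Q₀ = 142.9 vs Keq = 2.7640e-04 ⇒ Q>K, reverse
Step 1:
                    D           B
  init        0.01259     0.06582
  Δ           0.06102    -0.06102
  eq          0.07361    0.004795
  solve Keq expr → x = -0.02034; check Q = 2.7640e-04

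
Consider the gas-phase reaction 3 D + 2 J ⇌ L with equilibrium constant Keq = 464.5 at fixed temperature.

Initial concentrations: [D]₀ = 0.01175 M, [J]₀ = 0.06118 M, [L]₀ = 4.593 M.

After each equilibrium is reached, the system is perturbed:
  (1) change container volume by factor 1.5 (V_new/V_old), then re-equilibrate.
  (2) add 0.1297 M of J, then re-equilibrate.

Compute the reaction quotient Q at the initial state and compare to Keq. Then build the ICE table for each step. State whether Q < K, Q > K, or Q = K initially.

Q₀ = 7.5642e+08; Q > K (proceeds reverse)

Q₀ = 7.5642e+08 vs Keq = 464.5 ⇒ Q>K, reverse
Step 1:
                   D          J          L
  I          0.01175    0.06118      4.593
  C           0.4221     0.2814    -0.1407
  E           0.4339     0.3426      4.452
  solve Keq expr → x = -0.1407; check Q = 464.5
Then change container volume by factor 1.5 (V_new/V_old).
Step 2:
                   D          J          L
  I           0.2892     0.2284      2.968
  C           0.1172    0.07811   -0.03906
  E           0.4064     0.3065      2.929
  solve Keq expr → x = -0.03906; check Q = 464.5
Then add 0.1297 M of J.
Step 3:
                   D          J          L
  I           0.4064     0.4362      2.929
  C         -0.06225    -0.0415    0.02075
  E           0.3442     0.3947       2.95
  solve Keq expr → x = 0.02075; check Q = 464.5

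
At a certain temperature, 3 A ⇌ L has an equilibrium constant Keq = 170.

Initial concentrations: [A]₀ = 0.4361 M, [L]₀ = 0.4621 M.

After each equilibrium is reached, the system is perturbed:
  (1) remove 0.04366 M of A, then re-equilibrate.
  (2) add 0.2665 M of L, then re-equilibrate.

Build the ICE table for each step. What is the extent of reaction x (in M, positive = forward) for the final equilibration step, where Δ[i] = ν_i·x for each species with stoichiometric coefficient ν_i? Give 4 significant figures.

x = -0.006825 M

Q₀ = 5.572 vs Keq = 170 ⇒ Q<K, forward
Step 1:
                  A         L
  Initial    0.4361    0.4621
  Change    -0.2875   0.09583
  Equil      0.1486    0.5579
  solve Keq expr → x = 0.09583; check Q = 170
Then remove 0.04366 M of A.
Step 2:
                  A         L
  Initial    0.1049    0.5579
  Change    0.04239  -0.01413
  Equil      0.1473    0.5438
  solve Keq expr → x = -0.01413; check Q = 170
Then add 0.2665 M of L.
Step 3:
                  A         L
  Initial    0.1473    0.8103
  Change    0.02048 -0.006825
  Equil      0.1678    0.8035
  solve Keq expr → x = -0.006825; check Q = 170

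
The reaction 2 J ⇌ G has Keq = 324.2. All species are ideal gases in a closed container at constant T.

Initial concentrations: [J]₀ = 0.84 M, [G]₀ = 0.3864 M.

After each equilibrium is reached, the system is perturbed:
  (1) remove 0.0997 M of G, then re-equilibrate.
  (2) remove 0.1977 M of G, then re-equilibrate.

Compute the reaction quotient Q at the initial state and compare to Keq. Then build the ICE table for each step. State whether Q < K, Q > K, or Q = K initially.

Q₀ = 0.5476 vs Keq = 324.2 ⇒ Q<K, forward
Step 1:
                   J          G
  init          0.84     0.3864
  Δ          -0.7909     0.3954
  eq         0.04911     0.7818
  solve Keq expr → x = 0.3954; check Q = 324.2
Then remove 0.0997 M of G.
Step 2:
                   J          G
  init       0.04911     0.6821
  Δ        -0.003184   0.001592
  eq         0.04592     0.6837
  solve Keq expr → x = 0.001592; check Q = 324.2
Then remove 0.1977 M of G.
Step 3:
                   J          G
  init       0.04592      0.486
  Δ        -0.007064   0.003532
  eq         0.03886     0.4896
  solve Keq expr → x = 0.003532; check Q = 324.2

Q₀ = 0.5476; Q < K (proceeds forward)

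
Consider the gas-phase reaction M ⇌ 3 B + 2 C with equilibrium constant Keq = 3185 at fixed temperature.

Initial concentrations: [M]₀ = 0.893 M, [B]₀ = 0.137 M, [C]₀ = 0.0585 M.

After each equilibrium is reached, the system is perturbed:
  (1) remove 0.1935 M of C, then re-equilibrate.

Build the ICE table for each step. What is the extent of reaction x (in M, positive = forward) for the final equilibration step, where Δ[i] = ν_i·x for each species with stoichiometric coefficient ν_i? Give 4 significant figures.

Q₀ = 9.8542e-06 vs Keq = 3185 ⇒ Q<K, forward
Step 1:
                  M         B         C
  Initial     0.893     0.137    0.0585
  Change    -0.8717     2.615     1.743
  Equil     0.02125     2.752     1.802
  solve Keq expr → x = 0.8717; check Q = 3185
Then remove 0.1935 M of C.
Step 2:
                  M         B         C
  Initial   0.02125     2.752     1.608
  Change  -0.003933    0.0118  0.007865
  Equil     0.01732     2.764     1.616
  solve Keq expr → x = 0.003933; check Q = 3185

x = 0.003933 M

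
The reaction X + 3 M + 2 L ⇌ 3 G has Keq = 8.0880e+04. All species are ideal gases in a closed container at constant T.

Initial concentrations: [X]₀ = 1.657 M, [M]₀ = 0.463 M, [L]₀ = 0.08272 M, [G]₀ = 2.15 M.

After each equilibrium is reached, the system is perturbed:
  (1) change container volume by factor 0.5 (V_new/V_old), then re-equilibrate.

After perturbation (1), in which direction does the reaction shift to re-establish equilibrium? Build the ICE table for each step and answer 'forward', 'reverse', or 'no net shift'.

Q₀ = 8831 vs Keq = 8.0880e+04 ⇒ Q<K, forward
Step 1:
                  X         M         L         G
  I           1.657     0.463   0.08272      2.15
  C        -0.02298  -0.06895  -0.04596   0.06895
  E           1.634    0.3941   0.03676     2.219
  solve Keq expr → x = 0.02298; check Q = 8.0880e+04
Then change container volume by factor 0.5 (V_new/V_old).
Step 2:
                  X         M         L         G
  I           3.268    0.7881   0.07351     4.438
  C         -0.0216   -0.0648   -0.0432    0.0648
  E           3.246    0.7233   0.03031     4.503
  solve Keq expr → x = 0.0216; check Q = 8.0880e+04

Direction: forward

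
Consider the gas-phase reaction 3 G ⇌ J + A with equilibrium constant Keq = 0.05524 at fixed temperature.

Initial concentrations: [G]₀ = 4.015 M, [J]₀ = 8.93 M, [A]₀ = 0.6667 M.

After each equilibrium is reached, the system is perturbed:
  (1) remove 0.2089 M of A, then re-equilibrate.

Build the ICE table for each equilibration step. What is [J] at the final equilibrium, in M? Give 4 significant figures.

[J]_eq = 8.901 M

Q₀ = 0.09199 vs Keq = 0.05524 ⇒ Q>K, reverse
Step 1:
                    G           J           A
  I             4.015        8.93      0.6667
  C            0.3902     -0.1301     -0.1301
  E             4.405         8.8      0.5366
  solve Keq expr → x = -0.1301; check Q = 0.05524
Then remove 0.2089 M of A.
Step 2:
                    G           J           A
  I             4.405         8.8      0.3277
  C           -0.3025      0.1008      0.1008
  E             4.103       8.901      0.4286
  solve Keq expr → x = 0.1008; check Q = 0.05524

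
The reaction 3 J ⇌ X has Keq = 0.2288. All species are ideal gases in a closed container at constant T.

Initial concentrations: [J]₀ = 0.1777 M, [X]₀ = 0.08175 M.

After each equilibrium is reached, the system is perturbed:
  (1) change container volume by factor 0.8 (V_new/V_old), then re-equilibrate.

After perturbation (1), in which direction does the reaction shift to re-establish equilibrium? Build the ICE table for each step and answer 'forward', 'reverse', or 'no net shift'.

Q₀ = 14.57 vs Keq = 0.2288 ⇒ Q>K, reverse
Step 1:
                  J         X
  init       0.1777   0.08175
  Δ          0.2064  -0.06879
  eq         0.3841   0.01296
  solve Keq expr → x = -0.06879; check Q = 0.2288
Then change container volume by factor 0.8 (V_new/V_old).
Step 2:
                  J         X
  init       0.4801    0.0162
  Δ        -0.01877  0.006258
  eq         0.4613   0.02246
  solve Keq expr → x = 0.006258; check Q = 0.2288

Direction: forward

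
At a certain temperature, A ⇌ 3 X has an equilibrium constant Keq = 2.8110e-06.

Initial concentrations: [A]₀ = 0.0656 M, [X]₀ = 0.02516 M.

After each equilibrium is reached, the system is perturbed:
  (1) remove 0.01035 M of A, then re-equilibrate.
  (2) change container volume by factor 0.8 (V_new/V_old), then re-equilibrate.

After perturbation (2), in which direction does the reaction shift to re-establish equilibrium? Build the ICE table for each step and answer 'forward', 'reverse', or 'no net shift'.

Q₀ = 2.4279e-04 vs Keq = 2.8110e-06 ⇒ Q>K, reverse
Step 1:
                   A          X
  init        0.0656    0.02516
  Δ         0.006429   -0.01929
  eq         0.07203   0.005872
  solve Keq expr → x = -0.006429; check Q = 2.8110e-06
Then remove 0.01035 M of A.
Step 2:
                   A          X
  init       0.06168   0.005872
  Δ       9.7658e-05 -2.9298e-04
  eq         0.06178   0.005579
  solve Keq expr → x = -9.7658e-05; check Q = 2.8110e-06
Then change container volume by factor 0.8 (V_new/V_old).
Step 3:
                   A          X
  init       0.07722   0.006974
  Δ       3.1857e-04 -9.5571e-04
  eq         0.07754   0.006018
  solve Keq expr → x = -3.1857e-04; check Q = 2.8110e-06

Direction: reverse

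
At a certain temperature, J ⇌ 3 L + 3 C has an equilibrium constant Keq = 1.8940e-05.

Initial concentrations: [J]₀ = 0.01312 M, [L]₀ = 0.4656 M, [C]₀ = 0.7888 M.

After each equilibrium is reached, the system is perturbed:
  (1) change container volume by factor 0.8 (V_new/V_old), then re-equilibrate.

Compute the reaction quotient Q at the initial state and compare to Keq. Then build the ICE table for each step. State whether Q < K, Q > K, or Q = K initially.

Q₀ = 3.776; Q > K (proceeds reverse)

Q₀ = 3.776 vs Keq = 1.8940e-05 ⇒ Q>K, reverse
Step 1:
                   J          L          C
  I          0.01312     0.4656     0.7888
  C            0.142    -0.4261    -0.4261
  E           0.1552    0.03949     0.3627
  solve Keq expr → x = -0.142; check Q = 1.8940e-05
Then change container volume by factor 0.8 (V_new/V_old).
Step 2:
                   J          L          C
  I           0.1939    0.04937     0.4534
  C         0.004657   -0.01397   -0.01397
  E           0.1986    0.03539     0.4394
  solve Keq expr → x = -0.004657; check Q = 1.8940e-05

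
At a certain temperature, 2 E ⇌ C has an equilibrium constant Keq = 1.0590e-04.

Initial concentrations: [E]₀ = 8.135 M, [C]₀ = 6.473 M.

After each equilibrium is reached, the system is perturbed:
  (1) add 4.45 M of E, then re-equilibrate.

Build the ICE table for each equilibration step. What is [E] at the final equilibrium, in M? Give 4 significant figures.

[E]_eq = 25.39 M

Q₀ = 0.09781 vs Keq = 1.0590e-04 ⇒ Q>K, reverse
Step 1:
                  E         C
  init        8.135     6.473
  Δ           12.85    -6.426
  eq          20.99   0.04665
  solve Keq expr → x = -6.426; check Q = 1.0590e-04
Then add 4.45 M of E.
Step 2:
                  E         C
  init        25.44   0.04665
  Δ        -0.04329   0.02165
  eq          25.39   0.06829
  solve Keq expr → x = 0.02165; check Q = 1.0590e-04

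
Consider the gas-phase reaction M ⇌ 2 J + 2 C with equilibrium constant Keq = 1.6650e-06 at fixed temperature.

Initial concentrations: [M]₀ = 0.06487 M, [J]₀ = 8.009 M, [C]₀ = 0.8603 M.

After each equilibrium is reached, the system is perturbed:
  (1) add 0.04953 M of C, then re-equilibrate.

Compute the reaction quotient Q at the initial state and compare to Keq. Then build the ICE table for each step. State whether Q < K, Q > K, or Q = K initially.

Q₀ = 731.8; Q > K (proceeds reverse)

Q₀ = 731.8 vs Keq = 1.6650e-06 ⇒ Q>K, reverse
Step 1:
                  M         J         C
  I         0.06487     8.009    0.8603
  C          0.4301   -0.8602   -0.8602
  E           0.495     7.149 1.2699e-04
  solve Keq expr → x = -0.4301; check Q = 1.6650e-06
Then add 0.04953 M of C.
Step 2:
                  M         J         C
  I           0.495     7.149   0.04966
  C         0.02476  -0.04953  -0.04953
  E          0.5197     7.099 1.3103e-04
  solve Keq expr → x = -0.02476; check Q = 1.6650e-06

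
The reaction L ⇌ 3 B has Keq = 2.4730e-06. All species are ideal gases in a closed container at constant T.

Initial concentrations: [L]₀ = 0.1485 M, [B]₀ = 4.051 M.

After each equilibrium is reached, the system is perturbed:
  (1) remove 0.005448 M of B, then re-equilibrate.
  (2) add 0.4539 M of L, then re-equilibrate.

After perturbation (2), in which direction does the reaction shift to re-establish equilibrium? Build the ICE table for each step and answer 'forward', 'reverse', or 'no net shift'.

Q₀ = 447.7 vs Keq = 2.4730e-06 ⇒ Q>K, reverse
Step 1:
                   L          B
  init        0.1485      4.051
  Δ            1.345     -4.036
  eq           1.494    0.01546
  solve Keq expr → x = -1.345; check Q = 2.4730e-06
Then remove 0.005448 M of B.
Step 2:
                   L          B
  init         1.494    0.01001
  Δ        -0.001814   0.005442
  eq           1.492    0.01545
  solve Keq expr → x = 0.001814; check Q = 2.4730e-06
Then add 0.4539 M of L.
Step 3:
                   L          B
  init         1.946    0.01545
  Δ       -4.7639e-04   0.001429
  eq           1.945    0.01688
  solve Keq expr → x = 4.7639e-04; check Q = 2.4730e-06

Direction: forward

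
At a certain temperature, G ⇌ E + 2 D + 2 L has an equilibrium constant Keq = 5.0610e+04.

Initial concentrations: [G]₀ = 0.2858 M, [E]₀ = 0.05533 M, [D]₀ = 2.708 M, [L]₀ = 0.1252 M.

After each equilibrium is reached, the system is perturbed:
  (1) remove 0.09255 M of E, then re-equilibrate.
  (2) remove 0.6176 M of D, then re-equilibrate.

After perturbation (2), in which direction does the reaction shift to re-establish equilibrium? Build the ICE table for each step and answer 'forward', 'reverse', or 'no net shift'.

Q₀ = 0.02225 vs Keq = 5.0610e+04 ⇒ Q<K, forward
Step 1:
                  G         E         D         L
  I          0.2858   0.05533     2.708    0.1252
  C         -0.2858    0.2858    0.5715    0.5715
  E       3.5188e-05    0.3411      3.28    0.6967
  solve Keq expr → x = 0.2858; check Q = 5.0610e+04
Then remove 0.09255 M of E.
Step 2:
                  G         E         D         L
  I       3.5188e-05    0.2485      3.28    0.6967
  C       -9.5449e-06 9.5449e-06 1.9090e-05 1.9090e-05
  E       2.5643e-05    0.2486      3.28    0.6967
  solve Keq expr → x = 9.5449e-06; check Q = 5.0610e+04
Then remove 0.6176 M of D.
Step 3:
                  G         E         D         L
  I       2.5643e-05    0.2486     2.662    0.6967
  C       -8.7470e-06 8.7470e-06 1.7494e-05 1.7494e-05
  E       1.6896e-05    0.2486     2.662    0.6968
  solve Keq expr → x = 8.7470e-06; check Q = 5.0610e+04

Direction: forward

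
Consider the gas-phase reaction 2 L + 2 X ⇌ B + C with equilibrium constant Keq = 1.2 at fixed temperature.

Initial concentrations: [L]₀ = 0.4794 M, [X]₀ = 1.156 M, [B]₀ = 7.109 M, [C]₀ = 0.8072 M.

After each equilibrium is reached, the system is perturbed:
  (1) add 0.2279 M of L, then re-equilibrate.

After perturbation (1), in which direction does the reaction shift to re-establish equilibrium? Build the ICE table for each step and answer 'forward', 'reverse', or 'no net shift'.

Q₀ = 18.68 vs Keq = 1.2 ⇒ Q>K, reverse
Step 1:
                    L           X           B           C
  I            0.4794       1.156       7.109      0.8072
  C            0.5458      0.5458     -0.2729     -0.2729
  E             1.025       1.702       6.836      0.5343
  solve Keq expr → x = -0.2729; check Q = 1.2
Then add 0.2279 M of L.
Step 2:
                    L           X           B           C
  I             1.253       1.702       6.836      0.5343
  C           -0.1044     -0.1044     0.05221     0.05221
  E             1.149       1.597       6.888      0.5865
  solve Keq expr → x = 0.05221; check Q = 1.2

Direction: forward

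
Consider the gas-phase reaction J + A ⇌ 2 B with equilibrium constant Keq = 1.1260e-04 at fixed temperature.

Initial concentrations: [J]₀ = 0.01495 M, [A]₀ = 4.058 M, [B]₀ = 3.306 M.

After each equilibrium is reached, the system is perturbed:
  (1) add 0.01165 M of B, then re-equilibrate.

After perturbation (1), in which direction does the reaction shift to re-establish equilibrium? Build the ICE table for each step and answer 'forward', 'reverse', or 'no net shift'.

Direction: reverse

Q₀ = 180.2 vs Keq = 1.1260e-04 ⇒ Q>K, reverse
Step 1:
                   J          A          B
  init       0.01495      4.058      3.306
  Δ            1.637      1.637     -3.273
  eq           1.652      5.695    0.03254
  solve Keq expr → x = -1.637; check Q = 1.1260e-04
Then add 0.01165 M of B.
Step 2:
                   J          A          B
  init         1.652      5.695    0.04419
  Δ         0.005788   0.005788   -0.01158
  eq           1.657      5.701    0.03262
  solve Keq expr → x = -0.005788; check Q = 1.1260e-04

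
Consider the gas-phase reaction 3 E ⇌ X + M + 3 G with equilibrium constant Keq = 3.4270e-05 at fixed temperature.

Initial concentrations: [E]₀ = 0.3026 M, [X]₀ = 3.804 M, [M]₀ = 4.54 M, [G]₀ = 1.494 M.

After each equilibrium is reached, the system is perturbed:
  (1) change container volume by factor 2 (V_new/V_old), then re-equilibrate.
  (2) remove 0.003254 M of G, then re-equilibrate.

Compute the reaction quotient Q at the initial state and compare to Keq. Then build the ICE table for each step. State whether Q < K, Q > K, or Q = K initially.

Q₀ = 2078; Q > K (proceeds reverse)

Q₀ = 2078 vs Keq = 3.4270e-05 ⇒ Q>K, reverse
Step 1:
                    E           X           M           G
  I            0.3026       3.804        4.54       1.494
  C              1.47     -0.4899     -0.4899       -1.47
  E             1.772       3.314        4.05     0.02422
  solve Keq expr → x = -0.4899; check Q = 3.4270e-05
Then change container volume by factor 2 (V_new/V_old).
Step 2:
                    E           X           M           G
  I            0.8862       1.657       2.025     0.01211
  C         -0.006948    0.002316    0.002316    0.006948
  E            0.8792       1.659       2.027     0.01906
  solve Keq expr → x = 0.002316; check Q = 3.4270e-05
Then remove 0.003254 M of G.
Step 3:
                    E           X           M           G
  I            0.8792       1.659       2.027     0.01581
  C         -0.003178    0.001059    0.001059    0.003178
  E            0.8761        1.66       2.028     0.01898
  solve Keq expr → x = 0.001059; check Q = 3.4270e-05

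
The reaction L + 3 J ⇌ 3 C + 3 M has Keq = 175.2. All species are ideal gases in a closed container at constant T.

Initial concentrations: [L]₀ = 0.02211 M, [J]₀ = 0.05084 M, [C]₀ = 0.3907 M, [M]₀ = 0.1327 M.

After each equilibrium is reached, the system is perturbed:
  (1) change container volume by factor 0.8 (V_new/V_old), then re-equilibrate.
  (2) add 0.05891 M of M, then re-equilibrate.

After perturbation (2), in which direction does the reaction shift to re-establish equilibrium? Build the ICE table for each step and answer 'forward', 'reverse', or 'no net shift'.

Direction: reverse

Q₀ = 47.97 vs Keq = 175.2 ⇒ Q<K, forward
Step 1:
                   L          J          C          M
  init       0.02211    0.05084     0.3907     0.1327
  Δ        -0.003832   -0.01149    0.01149    0.01149
  eq         0.01828    0.03935     0.4022     0.1442
  solve Keq expr → x = 0.003832; check Q = 175.2
Then change container volume by factor 0.8 (V_new/V_old).
Step 2:
                   L          J          C          M
  init       0.02285    0.04918     0.5027     0.1802
  Δ         0.001562   0.004686  -0.004686  -0.004686
  eq         0.02441    0.05387     0.4981     0.1756
  solve Keq expr → x = -0.001562; check Q = 175.2
Then add 0.05891 M of M.
Step 3:
                   L          J          C          M
  init       0.02441    0.05387     0.4981     0.2345
  Δ         0.003493    0.01048   -0.01048   -0.01048
  eq          0.0279    0.06435     0.4876      0.224
  solve Keq expr → x = -0.003493; check Q = 175.2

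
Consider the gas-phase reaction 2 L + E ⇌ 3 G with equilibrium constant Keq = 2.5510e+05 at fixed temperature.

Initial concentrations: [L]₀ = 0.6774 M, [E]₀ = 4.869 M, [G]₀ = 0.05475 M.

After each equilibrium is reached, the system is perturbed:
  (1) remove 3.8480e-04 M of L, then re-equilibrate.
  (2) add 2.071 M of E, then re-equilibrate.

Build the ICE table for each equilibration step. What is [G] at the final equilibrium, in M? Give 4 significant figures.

[G]_eq = 1.069 M

Q₀ = 7.3455e-05 vs Keq = 2.5510e+05 ⇒ Q<K, forward
Step 1:
                   L          E          G
  I           0.6774      4.869    0.05475
  C          -0.6764    -0.3382      1.015
  E         0.001029      4.531      1.069
  solve Keq expr → x = 0.3382; check Q = 2.5510e+05
Then remove 3.8480e-04 M of L.
Step 2:
                   L          E          G
  I       6.4371e-04      4.531      1.069
  C       3.8395e-04 1.9197e-04 -5.7592e-04
  E         0.001028      4.531      1.069
  solve Keq expr → x = -1.9197e-04; check Q = 2.5510e+05
Then add 2.071 M of E.
Step 3:
                   L          E          G
  I         0.001028      6.602      1.069
  C       -1.7599e-04 -8.7994e-05 2.6398e-04
  E       8.5167e-04      6.602      1.069
  solve Keq expr → x = 8.7994e-05; check Q = 2.5510e+05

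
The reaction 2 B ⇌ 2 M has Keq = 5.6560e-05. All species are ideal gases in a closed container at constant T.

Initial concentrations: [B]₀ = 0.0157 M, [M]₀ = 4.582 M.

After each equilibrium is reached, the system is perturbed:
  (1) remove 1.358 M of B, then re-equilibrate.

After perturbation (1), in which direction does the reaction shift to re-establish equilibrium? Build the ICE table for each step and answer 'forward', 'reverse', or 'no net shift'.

Direction: reverse

Q₀ = 8.5175e+04 vs Keq = 5.6560e-05 ⇒ Q>K, reverse
Step 1:
                  B         M
  Initial    0.0157     4.582
  Change      4.548    -4.548
  Equil       4.563   0.03432
  solve Keq expr → x = -2.274; check Q = 5.6560e-05
Then remove 1.358 M of B.
Step 2:
                  B         M
  Initial     3.205   0.03432
  Change    0.01014  -0.01014
  Equil       3.216   0.02418
  solve Keq expr → x = -0.005068; check Q = 5.6560e-05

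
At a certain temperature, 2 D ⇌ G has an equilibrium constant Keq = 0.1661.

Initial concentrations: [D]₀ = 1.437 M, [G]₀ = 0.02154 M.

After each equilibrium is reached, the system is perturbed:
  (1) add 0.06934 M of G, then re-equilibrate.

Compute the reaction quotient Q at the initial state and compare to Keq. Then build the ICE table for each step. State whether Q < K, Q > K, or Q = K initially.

Q₀ = 0.01043 vs Keq = 0.1661 ⇒ Q<K, forward
Step 1:
                  D         G
  I           1.437   0.02154
  C         -0.3497    0.1748
  E           1.087    0.1964
  solve Keq expr → x = 0.1748; check Q = 0.1661
Then add 0.06934 M of G.
Step 2:
                  D         G
  I           1.087    0.2657
  C          0.0793  -0.03965
  E           1.167    0.2261
  solve Keq expr → x = -0.03965; check Q = 0.1661

Q₀ = 0.01043; Q < K (proceeds forward)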